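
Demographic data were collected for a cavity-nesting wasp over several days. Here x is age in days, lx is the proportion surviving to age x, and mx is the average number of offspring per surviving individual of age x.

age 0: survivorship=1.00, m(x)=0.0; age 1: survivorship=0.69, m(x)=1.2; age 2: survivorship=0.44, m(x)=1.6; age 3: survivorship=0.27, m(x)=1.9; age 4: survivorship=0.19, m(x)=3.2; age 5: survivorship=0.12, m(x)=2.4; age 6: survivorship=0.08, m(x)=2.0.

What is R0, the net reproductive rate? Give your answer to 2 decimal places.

lx·mx by age: 0, 0.828, 0.704, 0.513, 0.608, 0.288, 0.16
R0 = Σ lx·mx = 3.101 → 3.10

3.10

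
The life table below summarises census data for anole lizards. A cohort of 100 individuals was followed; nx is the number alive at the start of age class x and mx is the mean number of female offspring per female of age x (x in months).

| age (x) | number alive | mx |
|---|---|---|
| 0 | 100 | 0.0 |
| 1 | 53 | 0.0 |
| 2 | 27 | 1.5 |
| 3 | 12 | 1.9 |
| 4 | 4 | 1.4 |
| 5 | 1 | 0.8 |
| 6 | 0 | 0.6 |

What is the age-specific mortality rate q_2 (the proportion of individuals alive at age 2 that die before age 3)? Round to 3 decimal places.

0.556

lx = nx/n0 = nx/100: 1, 0.53, 0.27, 0.12, 0.04, 0.01, 0
q_2 = (l_2 − l_3) / l_2 = (0.27 − 0.12) / 0.27
     = 0.15 / 0.27 = 0.555556… → 0.556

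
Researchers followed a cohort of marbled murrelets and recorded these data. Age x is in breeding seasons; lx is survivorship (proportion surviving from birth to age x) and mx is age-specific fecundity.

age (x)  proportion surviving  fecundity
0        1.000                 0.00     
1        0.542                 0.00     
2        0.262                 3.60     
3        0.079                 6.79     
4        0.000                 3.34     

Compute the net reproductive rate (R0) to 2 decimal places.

lx·mx by age: 0, 0, 0.9432, 0.53641, 0
R0 = Σ lx·mx = 1.47961 → 1.48

1.48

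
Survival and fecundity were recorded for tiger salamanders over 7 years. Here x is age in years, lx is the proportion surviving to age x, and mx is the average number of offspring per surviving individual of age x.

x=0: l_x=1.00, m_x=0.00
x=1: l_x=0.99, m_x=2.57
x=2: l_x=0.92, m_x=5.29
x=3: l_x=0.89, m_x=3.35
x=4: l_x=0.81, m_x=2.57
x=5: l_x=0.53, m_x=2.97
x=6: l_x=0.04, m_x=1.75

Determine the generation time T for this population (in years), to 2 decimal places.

2.68

lx·mx: 0, 2.5443, 4.8668, 2.9815, 2.0817, 1.5741, 0.07 → R0 = 14.1184
x·lx·mx: 0, 2.5443, 9.7336, 8.9445, 8.3268, 7.8705, 0.42 → Σ = 37.8397
T = 37.8397 / 14.1184 = 2.680169… → 2.68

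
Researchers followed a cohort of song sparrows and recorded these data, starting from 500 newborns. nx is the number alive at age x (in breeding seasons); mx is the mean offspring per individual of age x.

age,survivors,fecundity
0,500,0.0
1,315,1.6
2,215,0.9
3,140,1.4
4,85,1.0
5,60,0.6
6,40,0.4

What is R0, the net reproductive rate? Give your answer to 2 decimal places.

lx = nx/n0 = nx/500: 1, 0.63, 0.43, 0.28, 0.17, 0.12, 0.08
lx·mx by age: 0, 1.008, 0.387, 0.392, 0.17, 0.072, 0.032
R0 = Σ lx·mx = 2.061 → 2.06

2.06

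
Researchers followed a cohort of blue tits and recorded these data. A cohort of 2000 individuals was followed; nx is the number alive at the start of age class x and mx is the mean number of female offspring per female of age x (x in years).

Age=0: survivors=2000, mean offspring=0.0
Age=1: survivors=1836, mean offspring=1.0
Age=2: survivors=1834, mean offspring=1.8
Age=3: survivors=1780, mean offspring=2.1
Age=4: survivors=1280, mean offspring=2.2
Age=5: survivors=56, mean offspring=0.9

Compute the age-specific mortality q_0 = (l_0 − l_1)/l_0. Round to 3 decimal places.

0.082

lx = nx/n0 = nx/2000: 1, 0.918, 0.917, 0.89, 0.64, 0.028
q_0 = (l_0 − l_1) / l_0 = (1 − 0.918) / 1
     = 0.082 / 1 = 0.082 → 0.082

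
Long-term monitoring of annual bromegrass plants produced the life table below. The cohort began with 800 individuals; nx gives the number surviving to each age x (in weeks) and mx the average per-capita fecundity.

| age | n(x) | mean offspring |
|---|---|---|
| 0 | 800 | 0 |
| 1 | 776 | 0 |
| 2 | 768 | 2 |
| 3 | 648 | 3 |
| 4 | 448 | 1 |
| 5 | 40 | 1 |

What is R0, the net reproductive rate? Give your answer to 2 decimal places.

4.96

lx = nx/n0 = nx/800: 1, 0.97, 0.96, 0.81, 0.56, 0.05
lx·mx by age: 0, 0, 1.92, 2.43, 0.56, 0.05
R0 = Σ lx·mx = 4.96 → 4.96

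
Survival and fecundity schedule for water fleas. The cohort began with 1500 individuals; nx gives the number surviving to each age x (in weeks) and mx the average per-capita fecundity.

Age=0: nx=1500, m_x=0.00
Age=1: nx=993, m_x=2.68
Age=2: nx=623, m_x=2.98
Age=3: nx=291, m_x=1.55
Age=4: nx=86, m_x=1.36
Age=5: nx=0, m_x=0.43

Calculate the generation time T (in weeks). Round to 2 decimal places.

lx = nx/n0 = nx/1500: 1, 0.662, 0.41533…, 0.194, 0.05733…, 0
lx·mx: 0, 1.77416, 1.237693…, 0.3007, 0.077973…, 0 → R0 = 3.390527…
x·lx·mx: 0, 1.77416, 2.475387…, 0.9021, 0.311893…, 0 → Σ = 5.46354…
T = 5.46354… / 3.390527… = 1.611413… → 1.61

1.61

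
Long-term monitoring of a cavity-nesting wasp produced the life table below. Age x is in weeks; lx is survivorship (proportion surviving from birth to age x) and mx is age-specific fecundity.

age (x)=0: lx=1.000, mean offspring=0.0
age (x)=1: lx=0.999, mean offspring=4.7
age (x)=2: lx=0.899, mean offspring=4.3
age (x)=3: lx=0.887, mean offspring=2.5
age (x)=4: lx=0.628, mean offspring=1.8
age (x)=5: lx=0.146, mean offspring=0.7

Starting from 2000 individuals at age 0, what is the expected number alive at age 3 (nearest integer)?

1774

Expected survivors = N0 · l_3 = 2000 × 0.887 = 1774 → 1774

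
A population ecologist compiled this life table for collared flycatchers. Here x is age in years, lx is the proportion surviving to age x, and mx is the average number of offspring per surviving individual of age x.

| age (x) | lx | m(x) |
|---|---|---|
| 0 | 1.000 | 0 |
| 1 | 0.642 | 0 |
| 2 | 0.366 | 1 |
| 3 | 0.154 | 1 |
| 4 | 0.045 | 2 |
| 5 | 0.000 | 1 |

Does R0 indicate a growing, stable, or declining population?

declining

R0 = Σ lx·mx = 0 + 0 + 0.366 + 0.154 + 0.09 + 0 = 0.61
R0 < 1, so the population is declining.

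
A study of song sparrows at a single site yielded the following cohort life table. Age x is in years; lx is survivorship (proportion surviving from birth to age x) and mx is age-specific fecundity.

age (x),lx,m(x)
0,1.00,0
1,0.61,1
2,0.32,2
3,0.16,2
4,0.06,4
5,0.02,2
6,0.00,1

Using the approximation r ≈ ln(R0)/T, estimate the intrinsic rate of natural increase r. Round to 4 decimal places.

0.2838

R0 = Σ lx·mx = 0 + 0.61 + 0.64 + 0.32 + 0.24 + 0.04 + 0 = 1.85
Σ x·lx·mx = 4.01; T = 4.01/1.85 = 2.16757…
r ≈ ln(R0)/T = ln(1.85)/2.16757… = 0.283814… → 0.2838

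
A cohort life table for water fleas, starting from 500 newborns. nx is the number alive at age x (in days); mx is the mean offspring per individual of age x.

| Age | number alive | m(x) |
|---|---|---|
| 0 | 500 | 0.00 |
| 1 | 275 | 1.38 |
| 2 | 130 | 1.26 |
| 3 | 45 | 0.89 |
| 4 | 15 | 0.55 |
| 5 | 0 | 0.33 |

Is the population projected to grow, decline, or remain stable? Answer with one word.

growing

lx = nx/n0 = nx/500: 1, 0.55, 0.26, 0.09, 0.03, 0
R0 = Σ lx·mx = 0 + 0.759 + 0.3276 + 0.0801 + 0.0165 + 0 = 1.1832
R0 > 1, so the population is growing.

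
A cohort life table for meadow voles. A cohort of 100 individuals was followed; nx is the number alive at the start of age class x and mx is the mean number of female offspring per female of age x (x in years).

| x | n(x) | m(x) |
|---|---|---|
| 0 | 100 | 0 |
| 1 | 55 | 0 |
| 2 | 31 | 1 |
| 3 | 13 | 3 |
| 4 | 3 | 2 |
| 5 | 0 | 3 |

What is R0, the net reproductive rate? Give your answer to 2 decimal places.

lx = nx/n0 = nx/100: 1, 0.55, 0.31, 0.13, 0.03, 0
lx·mx by age: 0, 0, 0.31, 0.39, 0.06, 0
R0 = Σ lx·mx = 0.76 → 0.76

0.76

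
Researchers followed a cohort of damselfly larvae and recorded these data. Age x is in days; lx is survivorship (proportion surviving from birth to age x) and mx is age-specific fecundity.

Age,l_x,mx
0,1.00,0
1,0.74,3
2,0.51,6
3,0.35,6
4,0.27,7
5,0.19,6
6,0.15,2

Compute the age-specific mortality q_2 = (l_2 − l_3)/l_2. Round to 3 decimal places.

0.314

q_2 = (l_2 − l_3) / l_2 = (0.51 − 0.35) / 0.51
     = 0.16 / 0.51 = 0.313725… → 0.314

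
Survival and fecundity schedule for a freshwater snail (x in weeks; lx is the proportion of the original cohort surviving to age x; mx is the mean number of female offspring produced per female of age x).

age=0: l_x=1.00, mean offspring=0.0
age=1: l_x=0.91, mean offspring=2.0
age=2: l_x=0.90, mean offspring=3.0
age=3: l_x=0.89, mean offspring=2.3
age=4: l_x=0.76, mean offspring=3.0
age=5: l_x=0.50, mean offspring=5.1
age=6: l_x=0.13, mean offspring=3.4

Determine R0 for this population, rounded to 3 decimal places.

lx·mx by age: 0, 1.82, 2.7, 2.047, 2.28, 2.55, 0.442
R0 = Σ lx·mx = 11.839 → 11.839

11.839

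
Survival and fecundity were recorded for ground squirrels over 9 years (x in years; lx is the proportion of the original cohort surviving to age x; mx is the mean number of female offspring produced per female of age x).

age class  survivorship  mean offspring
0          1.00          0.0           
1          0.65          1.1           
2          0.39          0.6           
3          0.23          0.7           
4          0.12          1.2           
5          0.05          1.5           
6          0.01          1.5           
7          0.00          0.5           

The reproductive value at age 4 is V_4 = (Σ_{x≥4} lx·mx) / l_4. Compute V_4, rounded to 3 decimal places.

lx·mx for x ≥ 4: 0.144, 0.075, 0.015, 0 → sum = 0.234
V_4 = 0.234 / l_4 = 0.234 / 0.12 = 1.95 → 1.950

1.950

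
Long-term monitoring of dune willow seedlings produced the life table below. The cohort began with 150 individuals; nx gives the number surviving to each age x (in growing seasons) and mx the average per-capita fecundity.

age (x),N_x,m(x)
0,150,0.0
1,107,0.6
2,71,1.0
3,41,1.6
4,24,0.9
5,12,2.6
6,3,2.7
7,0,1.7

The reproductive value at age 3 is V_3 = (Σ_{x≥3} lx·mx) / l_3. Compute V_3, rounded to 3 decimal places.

3.085

lx = nx/n0 = nx/150: 1, 0.71333…, 0.47333…, 0.27333…, 0.16, 0.08, 0.02, 0
lx·mx for x ≥ 3: 0.437333…, 0.144, 0.208, 0.054, 0 → sum = 0.843333…
V_3 = 0.843333… / l_3 = 0.843333… / 0.273333… = 3.085366… → 3.085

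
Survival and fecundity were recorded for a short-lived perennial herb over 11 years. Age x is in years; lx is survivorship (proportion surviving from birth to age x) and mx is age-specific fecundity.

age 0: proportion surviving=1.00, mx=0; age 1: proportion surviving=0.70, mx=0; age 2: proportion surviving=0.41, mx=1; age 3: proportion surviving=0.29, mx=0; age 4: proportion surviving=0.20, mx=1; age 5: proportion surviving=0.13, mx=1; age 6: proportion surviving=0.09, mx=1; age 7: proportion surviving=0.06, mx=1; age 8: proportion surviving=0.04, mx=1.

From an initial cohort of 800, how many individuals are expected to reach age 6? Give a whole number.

Expected survivors = N0 · l_6 = 800 × 0.09 = 72 → 72

72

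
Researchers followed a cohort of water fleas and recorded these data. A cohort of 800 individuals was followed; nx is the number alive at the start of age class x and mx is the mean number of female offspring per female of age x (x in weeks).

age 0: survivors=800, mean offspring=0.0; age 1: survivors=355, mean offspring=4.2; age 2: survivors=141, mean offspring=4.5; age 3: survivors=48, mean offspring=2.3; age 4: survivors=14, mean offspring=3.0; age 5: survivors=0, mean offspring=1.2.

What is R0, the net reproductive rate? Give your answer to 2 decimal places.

lx = nx/n0 = nx/800: 1, 0.44375, 0.17625, 0.06, 0.0175, 0
lx·mx by age: 0, 1.86375, 0.793125, 0.138, 0.0525, 0
R0 = Σ lx·mx = 2.847375 → 2.85

2.85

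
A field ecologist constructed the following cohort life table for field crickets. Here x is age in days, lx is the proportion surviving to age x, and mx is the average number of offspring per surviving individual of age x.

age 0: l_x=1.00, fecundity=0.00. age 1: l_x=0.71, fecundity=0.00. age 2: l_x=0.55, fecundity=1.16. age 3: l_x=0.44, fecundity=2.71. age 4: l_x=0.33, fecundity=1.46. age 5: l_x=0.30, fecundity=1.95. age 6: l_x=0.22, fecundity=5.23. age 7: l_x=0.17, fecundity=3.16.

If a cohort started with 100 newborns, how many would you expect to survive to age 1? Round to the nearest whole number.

Expected survivors = N0 · l_1 = 100 × 0.71 = 71 → 71

71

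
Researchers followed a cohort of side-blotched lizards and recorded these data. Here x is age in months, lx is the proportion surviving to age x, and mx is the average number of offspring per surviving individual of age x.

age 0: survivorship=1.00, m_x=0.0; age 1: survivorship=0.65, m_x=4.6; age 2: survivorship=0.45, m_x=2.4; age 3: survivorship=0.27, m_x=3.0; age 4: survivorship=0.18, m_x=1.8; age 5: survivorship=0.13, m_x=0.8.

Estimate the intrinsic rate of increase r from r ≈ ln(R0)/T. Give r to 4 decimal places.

0.9430

R0 = Σ lx·mx = 0 + 2.99 + 1.08 + 0.81 + 0.324 + 0.104 = 5.308
Σ x·lx·mx = 9.396; T = 9.396/5.308 = 1.77016…
r ≈ ln(R0)/T = ln(5.308)/1.77016… = 0.942975… → 0.9430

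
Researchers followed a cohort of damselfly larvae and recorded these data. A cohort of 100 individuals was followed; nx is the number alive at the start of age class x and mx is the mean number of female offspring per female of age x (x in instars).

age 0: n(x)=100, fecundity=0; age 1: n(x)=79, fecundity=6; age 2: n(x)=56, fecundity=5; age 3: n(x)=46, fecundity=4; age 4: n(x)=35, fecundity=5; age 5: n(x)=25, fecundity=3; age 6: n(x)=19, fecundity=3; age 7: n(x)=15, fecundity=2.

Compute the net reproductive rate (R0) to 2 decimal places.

12.75

lx = nx/n0 = nx/100: 1, 0.79, 0.56, 0.46, 0.35, 0.25, 0.19, 0.15
lx·mx by age: 0, 4.74, 2.8, 1.84, 1.75, 0.75, 0.57, 0.3
R0 = Σ lx·mx = 12.75 → 12.75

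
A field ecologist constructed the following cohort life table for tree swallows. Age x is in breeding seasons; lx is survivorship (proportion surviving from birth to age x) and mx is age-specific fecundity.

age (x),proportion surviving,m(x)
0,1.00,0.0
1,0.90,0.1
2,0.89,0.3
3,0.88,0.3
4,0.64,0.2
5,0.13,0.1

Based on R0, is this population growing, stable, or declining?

R0 = Σ lx·mx = 0 + 0.09 + 0.267 + 0.264 + 0.128 + 0.013 = 0.762
R0 < 1, so the population is declining.

declining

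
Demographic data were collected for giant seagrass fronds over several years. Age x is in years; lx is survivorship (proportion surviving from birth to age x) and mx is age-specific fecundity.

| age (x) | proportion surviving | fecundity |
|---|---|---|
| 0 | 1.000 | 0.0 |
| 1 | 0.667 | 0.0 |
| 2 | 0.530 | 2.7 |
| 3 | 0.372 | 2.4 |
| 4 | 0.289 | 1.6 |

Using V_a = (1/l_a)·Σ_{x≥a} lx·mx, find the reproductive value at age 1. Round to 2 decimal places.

lx·mx for x ≥ 1: 0, 1.431, 0.8928, 0.4624 → sum = 2.7862
V_1 = 2.7862 / l_1 = 2.7862 / 0.667 = 4.177211… → 4.18

4.18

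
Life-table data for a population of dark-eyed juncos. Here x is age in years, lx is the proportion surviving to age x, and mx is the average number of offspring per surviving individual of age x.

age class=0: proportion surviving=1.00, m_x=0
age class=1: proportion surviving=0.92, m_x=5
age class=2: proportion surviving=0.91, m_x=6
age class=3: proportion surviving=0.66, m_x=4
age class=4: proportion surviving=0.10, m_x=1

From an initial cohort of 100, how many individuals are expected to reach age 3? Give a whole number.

Expected survivors = N0 · l_3 = 100 × 0.66 = 66 → 66

66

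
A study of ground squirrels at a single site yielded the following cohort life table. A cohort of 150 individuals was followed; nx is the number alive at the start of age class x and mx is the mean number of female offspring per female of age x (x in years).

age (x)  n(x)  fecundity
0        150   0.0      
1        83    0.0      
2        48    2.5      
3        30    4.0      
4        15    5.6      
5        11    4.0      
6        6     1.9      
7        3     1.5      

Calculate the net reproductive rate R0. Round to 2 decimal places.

2.56

lx = nx/n0 = nx/150: 1, 0.55333…, 0.32, 0.2, 0.1, 0.07333…, 0.04, 0.02
lx·mx by age: 0, 0, 0.8, 0.8, 0.56, 0.293333…, 0.076, 0.03
R0 = Σ lx·mx = 2.559333… → 2.56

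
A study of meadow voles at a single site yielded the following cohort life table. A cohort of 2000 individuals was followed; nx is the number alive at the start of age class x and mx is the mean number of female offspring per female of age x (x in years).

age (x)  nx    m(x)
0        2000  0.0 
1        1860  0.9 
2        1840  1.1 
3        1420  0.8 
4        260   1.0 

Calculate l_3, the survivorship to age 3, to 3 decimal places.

0.710

l_3 = n_3/n_0 = 1420/2000 = 0.71 → 0.710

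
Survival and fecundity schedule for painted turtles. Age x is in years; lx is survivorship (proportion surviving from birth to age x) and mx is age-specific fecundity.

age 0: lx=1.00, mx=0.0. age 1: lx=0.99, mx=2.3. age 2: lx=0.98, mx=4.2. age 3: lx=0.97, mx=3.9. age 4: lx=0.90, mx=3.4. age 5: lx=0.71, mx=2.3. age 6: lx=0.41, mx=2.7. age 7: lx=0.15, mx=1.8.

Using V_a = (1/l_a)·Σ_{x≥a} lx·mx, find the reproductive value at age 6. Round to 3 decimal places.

3.359

lx·mx for x ≥ 6: 1.107, 0.27 → sum = 1.377
V_6 = 1.377 / l_6 = 1.377 / 0.41 = 3.358537… → 3.359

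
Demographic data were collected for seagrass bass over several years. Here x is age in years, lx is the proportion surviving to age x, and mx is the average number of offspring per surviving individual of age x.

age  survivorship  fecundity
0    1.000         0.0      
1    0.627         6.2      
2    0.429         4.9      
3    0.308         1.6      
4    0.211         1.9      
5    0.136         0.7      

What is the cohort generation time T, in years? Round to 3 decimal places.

lx·mx: 0, 3.8874, 2.1021, 0.4928, 0.4009, 0.0952 → R0 = 6.9784
x·lx·mx: 0, 3.8874, 4.2042, 1.4784, 1.6036, 0.476 → Σ = 11.6496
T = 11.6496 / 6.9784 = 1.66938… → 1.669

1.669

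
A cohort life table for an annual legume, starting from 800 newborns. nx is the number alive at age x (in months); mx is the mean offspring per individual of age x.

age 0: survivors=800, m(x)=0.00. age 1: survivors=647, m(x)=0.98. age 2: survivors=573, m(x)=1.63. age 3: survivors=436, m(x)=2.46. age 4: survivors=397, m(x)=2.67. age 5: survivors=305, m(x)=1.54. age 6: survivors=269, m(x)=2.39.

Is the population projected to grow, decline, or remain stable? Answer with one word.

lx = nx/n0 = nx/800: 1, 0.80875, 0.71625, 0.545, 0.49625, 0.38125, 0.33625
R0 = Σ lx·mx = 0 + 0.792575… + 1.167488… + 1.3407 + 1.324988… + 0.587125… + 0.803638… = 6.016513…
R0 > 1, so the population is growing.

growing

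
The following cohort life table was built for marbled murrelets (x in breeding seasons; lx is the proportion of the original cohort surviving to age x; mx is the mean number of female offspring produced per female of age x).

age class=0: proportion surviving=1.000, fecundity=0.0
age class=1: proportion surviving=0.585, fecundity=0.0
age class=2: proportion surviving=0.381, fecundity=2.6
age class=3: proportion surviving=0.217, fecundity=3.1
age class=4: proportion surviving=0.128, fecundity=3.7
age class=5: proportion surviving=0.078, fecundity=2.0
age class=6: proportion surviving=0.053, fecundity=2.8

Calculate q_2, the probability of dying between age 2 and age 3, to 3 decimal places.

0.430

q_2 = (l_2 − l_3) / l_2 = (0.381 − 0.217) / 0.381
     = 0.164 / 0.381 = 0.430446… → 0.430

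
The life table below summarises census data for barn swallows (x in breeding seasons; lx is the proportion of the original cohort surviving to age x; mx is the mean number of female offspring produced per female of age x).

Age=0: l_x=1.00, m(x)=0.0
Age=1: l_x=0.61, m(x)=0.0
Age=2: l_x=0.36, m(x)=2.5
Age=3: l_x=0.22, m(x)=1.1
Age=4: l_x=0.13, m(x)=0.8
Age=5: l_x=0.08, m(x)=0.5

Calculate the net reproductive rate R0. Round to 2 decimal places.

lx·mx by age: 0, 0, 0.9, 0.242, 0.104, 0.04
R0 = Σ lx·mx = 1.286 → 1.29

1.29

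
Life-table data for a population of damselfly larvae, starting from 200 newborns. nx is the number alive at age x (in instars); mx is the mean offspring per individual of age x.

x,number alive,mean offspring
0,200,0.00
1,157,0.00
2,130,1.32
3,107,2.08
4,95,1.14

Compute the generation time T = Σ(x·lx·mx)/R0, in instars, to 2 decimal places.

lx = nx/n0 = nx/200: 1, 0.785, 0.65, 0.535, 0.475
lx·mx: 0, 0, 0.858, 1.1128, 0.5415 → R0 = 2.5123
x·lx·mx: 0, 0, 1.716, 3.3384, 2.166 → Σ = 7.2204
T = 7.2204 / 2.5123 = 2.87402… → 2.87

2.87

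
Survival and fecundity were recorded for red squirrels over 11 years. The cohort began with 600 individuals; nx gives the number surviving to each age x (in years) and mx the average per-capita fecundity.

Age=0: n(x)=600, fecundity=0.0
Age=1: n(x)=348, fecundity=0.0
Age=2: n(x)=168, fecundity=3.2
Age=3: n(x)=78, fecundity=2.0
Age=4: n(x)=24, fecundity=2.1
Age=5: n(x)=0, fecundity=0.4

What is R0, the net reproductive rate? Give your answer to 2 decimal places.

1.24

lx = nx/n0 = nx/600: 1, 0.58, 0.28, 0.13, 0.04, 0
lx·mx by age: 0, 0, 0.896, 0.26, 0.084, 0
R0 = Σ lx·mx = 1.24 → 1.24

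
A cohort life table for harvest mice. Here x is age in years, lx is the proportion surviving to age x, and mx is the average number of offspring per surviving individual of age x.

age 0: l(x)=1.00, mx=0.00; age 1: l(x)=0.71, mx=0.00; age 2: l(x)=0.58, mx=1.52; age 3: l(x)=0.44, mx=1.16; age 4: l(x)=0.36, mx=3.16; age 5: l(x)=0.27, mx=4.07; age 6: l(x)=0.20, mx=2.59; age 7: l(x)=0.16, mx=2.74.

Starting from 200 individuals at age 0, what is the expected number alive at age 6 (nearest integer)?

Expected survivors = N0 · l_6 = 200 × 0.20 = 40 → 40

40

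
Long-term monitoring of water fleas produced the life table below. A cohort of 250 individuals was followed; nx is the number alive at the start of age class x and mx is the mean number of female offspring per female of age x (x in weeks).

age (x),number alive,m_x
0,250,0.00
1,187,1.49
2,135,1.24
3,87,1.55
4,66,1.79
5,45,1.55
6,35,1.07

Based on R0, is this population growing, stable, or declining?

growing

lx = nx/n0 = nx/250: 1, 0.748, 0.54, 0.348, 0.264, 0.18, 0.14
R0 = Σ lx·mx = 0 + 1.11452 + 0.6696 + 0.5394 + 0.47256 + 0.279 + 0.1498 = 3.22488
R0 > 1, so the population is growing.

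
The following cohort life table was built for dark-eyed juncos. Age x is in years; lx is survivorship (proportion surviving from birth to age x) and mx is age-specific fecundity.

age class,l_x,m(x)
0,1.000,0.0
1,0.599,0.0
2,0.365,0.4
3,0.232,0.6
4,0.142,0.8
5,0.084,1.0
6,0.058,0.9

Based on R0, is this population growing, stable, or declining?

R0 = Σ lx·mx = 0 + 0 + 0.146 + 0.1392 + 0.1136 + 0.084 + 0.0522 = 0.535
R0 < 1, so the population is declining.

declining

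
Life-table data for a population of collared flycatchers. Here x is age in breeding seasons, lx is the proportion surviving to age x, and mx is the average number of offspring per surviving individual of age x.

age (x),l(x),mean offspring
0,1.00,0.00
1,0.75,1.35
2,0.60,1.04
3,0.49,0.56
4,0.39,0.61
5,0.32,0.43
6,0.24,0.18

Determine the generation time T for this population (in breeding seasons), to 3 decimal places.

2.139

lx·mx: 0, 1.0125, 0.624, 0.2744, 0.2379, 0.1376, 0.0432 → R0 = 2.3296
x·lx·mx: 0, 1.0125, 1.248, 0.8232, 0.9516, 0.688, 0.2592 → Σ = 4.9825
T = 4.9825 / 2.3296 = 2.138779… → 2.139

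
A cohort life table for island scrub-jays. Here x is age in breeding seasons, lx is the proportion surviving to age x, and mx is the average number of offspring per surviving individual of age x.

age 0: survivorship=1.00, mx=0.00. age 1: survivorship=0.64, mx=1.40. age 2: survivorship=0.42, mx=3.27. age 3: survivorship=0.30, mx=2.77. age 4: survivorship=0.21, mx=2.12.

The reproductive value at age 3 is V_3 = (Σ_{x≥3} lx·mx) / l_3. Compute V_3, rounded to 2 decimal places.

4.25

lx·mx for x ≥ 3: 0.831, 0.4452 → sum = 1.2762
V_3 = 1.2762 / l_3 = 1.2762 / 0.3 = 4.254 → 4.25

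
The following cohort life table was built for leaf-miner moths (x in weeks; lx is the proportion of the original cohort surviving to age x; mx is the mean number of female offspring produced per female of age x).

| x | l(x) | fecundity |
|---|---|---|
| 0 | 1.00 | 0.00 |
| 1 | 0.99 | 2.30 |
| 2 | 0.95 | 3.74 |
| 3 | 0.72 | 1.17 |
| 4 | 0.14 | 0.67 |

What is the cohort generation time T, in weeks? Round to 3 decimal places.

1.816

lx·mx: 0, 2.277, 3.553, 0.8424, 0.0938 → R0 = 6.7662
x·lx·mx: 0, 2.277, 7.106, 2.5272, 0.3752 → Σ = 12.2854
T = 12.2854 / 6.7662 = 1.815702… → 1.816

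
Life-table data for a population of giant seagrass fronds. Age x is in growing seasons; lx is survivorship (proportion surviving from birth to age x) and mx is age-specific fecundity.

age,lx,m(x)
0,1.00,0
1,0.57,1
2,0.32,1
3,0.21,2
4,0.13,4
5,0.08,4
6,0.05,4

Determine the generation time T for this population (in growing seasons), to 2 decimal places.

lx·mx: 0, 0.57, 0.32, 0.42, 0.52, 0.32, 0.2 → R0 = 2.35
x·lx·mx: 0, 0.57, 0.64, 1.26, 2.08, 1.6, 1.2 → Σ = 7.35
T = 7.35 / 2.35 = 3.12766… → 3.13

3.13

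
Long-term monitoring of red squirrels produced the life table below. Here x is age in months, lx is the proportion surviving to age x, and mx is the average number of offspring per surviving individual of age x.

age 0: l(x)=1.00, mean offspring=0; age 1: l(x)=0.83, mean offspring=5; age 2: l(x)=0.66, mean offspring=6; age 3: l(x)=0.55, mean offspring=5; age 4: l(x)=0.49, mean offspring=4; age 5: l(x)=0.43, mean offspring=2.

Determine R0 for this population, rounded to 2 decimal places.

13.68

lx·mx by age: 0, 4.15, 3.96, 2.75, 1.96, 0.86
R0 = Σ lx·mx = 13.68 → 13.68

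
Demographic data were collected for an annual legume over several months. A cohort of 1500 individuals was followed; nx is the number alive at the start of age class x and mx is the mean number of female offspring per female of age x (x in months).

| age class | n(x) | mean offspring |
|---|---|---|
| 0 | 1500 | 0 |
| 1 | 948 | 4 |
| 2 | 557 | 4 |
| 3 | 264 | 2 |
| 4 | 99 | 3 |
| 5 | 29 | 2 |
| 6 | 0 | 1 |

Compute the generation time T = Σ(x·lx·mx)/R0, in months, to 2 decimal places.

lx = nx/n0 = nx/1500: 1, 0.632, 0.37133…, 0.176, 0.066, 0.01933…, 0
lx·mx: 0, 2.528, 1.485333…, 0.352, 0.198, 0.038667…, 0 → R0 = 4.602…
x·lx·mx: 0, 2.528, 2.970667…, 1.056, 0.792, 0.193333…, 0 → Σ = 7.54…
T = 7.54… / 4.602… = 1.638418… → 1.64

1.64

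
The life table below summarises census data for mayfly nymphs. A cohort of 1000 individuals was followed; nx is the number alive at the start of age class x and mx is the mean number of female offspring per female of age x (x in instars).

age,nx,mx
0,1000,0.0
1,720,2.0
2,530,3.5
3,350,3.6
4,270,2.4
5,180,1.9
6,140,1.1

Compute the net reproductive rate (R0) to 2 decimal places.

lx = nx/n0 = nx/1000: 1, 0.72, 0.53, 0.35, 0.27, 0.18, 0.14
lx·mx by age: 0, 1.44, 1.855, 1.26, 0.648, 0.342, 0.154
R0 = Σ lx·mx = 5.699 → 5.70

5.70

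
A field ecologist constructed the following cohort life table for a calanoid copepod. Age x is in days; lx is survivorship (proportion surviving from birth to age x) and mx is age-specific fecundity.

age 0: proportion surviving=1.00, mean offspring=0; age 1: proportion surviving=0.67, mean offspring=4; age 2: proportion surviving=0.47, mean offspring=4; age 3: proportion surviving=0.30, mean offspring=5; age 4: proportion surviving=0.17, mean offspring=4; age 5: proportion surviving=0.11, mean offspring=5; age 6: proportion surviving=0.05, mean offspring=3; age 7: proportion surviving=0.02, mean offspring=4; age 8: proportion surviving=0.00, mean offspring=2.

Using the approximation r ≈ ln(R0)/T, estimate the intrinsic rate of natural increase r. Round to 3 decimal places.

R0 = Σ lx·mx = 0 + 2.68 + 1.88 + 1.5 + 0.68 + 0.55 + 0.15 + 0.08 + 0 = 7.52
Σ x·lx·mx = 17.87; T = 17.87/7.52 = 2.37633…
r ≈ ln(R0)/T = ln(7.52)/2.37633… = 0.84903… → 0.849

0.849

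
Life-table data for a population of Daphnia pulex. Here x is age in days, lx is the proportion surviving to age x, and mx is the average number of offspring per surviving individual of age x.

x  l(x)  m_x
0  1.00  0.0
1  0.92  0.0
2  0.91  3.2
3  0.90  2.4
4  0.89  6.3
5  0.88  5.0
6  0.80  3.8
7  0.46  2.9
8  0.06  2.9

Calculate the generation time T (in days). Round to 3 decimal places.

lx·mx: 0, 0, 2.912, 2.16, 5.607, 4.4, 3.04, 1.334, 0.174 → R0 = 19.627
x·lx·mx: 0, 0, 5.824, 6.48, 22.428, 22, 18.24, 9.338, 1.392 → Σ = 85.702
T = 85.702 / 19.627 = 4.366536… → 4.367

4.367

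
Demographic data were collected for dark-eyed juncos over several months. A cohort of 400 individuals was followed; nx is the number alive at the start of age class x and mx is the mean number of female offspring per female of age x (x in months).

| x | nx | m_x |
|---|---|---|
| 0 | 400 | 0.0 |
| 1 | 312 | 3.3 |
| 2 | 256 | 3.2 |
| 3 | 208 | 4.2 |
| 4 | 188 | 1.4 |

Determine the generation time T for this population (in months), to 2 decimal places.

2.12

lx = nx/n0 = nx/400: 1, 0.78, 0.64, 0.52, 0.47
lx·mx: 0, 2.574, 2.048, 2.184, 0.658 → R0 = 7.464
x·lx·mx: 0, 2.574, 4.096, 6.552, 2.632 → Σ = 15.854
T = 15.854 / 7.464 = 2.124062… → 2.12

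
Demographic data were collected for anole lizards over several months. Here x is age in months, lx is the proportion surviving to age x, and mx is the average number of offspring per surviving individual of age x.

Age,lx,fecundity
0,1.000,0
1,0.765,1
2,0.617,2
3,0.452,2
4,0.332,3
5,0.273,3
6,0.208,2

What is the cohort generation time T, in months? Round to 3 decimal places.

lx·mx: 0, 0.765, 1.234, 0.904, 0.996, 0.819, 0.416 → R0 = 5.134
x·lx·mx: 0, 0.765, 2.468, 2.712, 3.984, 4.095, 2.496 → Σ = 16.52
T = 16.52 / 5.134 = 3.217764… → 3.218

3.218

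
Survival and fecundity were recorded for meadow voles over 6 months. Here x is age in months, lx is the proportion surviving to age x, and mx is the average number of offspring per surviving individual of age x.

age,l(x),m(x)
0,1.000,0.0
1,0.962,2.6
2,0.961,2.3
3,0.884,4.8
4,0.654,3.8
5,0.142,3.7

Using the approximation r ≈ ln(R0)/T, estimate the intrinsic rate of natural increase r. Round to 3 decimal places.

0.922

R0 = Σ lx·mx = 0 + 2.5012 + 2.2103 + 4.2432 + 2.4852 + 0.5254 = 11.9653
Σ x·lx·mx = 32.2192; T = 32.2192/11.9653 = 2.69272…
r ≈ ln(R0)/T = ln(11.9653)/2.69272… = 0.92175… → 0.922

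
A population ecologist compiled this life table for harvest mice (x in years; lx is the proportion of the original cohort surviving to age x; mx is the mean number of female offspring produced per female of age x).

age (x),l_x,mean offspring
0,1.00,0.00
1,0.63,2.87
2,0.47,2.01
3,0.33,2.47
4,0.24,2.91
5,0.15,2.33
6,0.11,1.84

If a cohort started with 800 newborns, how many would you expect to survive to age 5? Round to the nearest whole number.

Expected survivors = N0 · l_5 = 800 × 0.15 = 120 → 120

120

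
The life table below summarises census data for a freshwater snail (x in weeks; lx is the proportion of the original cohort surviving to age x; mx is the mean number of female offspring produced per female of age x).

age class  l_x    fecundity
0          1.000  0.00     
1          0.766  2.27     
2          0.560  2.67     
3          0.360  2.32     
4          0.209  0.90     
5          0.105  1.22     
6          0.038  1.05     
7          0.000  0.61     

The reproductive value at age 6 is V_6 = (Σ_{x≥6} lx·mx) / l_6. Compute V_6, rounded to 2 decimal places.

1.05

lx·mx for x ≥ 6: 0.0399, 0 → sum = 0.0399
V_6 = 0.0399 / l_6 = 0.0399 / 0.038 = 1.05 → 1.05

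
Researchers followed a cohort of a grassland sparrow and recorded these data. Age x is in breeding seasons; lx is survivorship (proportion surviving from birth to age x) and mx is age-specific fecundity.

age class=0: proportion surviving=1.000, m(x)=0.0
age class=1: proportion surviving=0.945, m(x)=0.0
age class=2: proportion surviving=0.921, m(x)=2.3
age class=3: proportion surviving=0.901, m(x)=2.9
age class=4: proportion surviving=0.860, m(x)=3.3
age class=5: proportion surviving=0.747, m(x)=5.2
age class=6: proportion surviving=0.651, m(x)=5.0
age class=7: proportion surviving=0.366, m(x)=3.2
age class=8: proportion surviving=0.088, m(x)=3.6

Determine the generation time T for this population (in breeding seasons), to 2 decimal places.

lx·mx: 0, 0, 2.1183, 2.6129, 2.838, 3.8844, 3.255, 1.1712, 0.3168 → R0 = 16.1966
x·lx·mx: 0, 0, 4.2366, 7.8387, 11.352, 19.422, 19.53, 8.1984, 2.5344 → Σ = 73.1121
T = 73.1121 / 16.1966 = 4.51404… → 4.51

4.51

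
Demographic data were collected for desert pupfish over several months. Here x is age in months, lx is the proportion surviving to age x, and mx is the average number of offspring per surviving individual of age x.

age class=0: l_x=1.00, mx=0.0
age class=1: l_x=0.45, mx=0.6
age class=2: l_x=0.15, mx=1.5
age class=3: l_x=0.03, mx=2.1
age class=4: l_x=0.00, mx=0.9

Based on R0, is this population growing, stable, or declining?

R0 = Σ lx·mx = 0 + 0.27 + 0.225 + 0.063 + 0 = 0.558
R0 < 1, so the population is declining.

declining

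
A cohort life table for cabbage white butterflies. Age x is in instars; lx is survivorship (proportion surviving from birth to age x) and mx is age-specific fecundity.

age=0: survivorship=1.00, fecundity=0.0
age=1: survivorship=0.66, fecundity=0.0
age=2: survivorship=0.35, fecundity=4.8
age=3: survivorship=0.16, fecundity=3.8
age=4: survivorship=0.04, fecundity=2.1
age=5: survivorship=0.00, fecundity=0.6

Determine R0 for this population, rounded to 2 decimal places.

lx·mx by age: 0, 0, 1.68, 0.608, 0.084, 0
R0 = Σ lx·mx = 2.372 → 2.37

2.37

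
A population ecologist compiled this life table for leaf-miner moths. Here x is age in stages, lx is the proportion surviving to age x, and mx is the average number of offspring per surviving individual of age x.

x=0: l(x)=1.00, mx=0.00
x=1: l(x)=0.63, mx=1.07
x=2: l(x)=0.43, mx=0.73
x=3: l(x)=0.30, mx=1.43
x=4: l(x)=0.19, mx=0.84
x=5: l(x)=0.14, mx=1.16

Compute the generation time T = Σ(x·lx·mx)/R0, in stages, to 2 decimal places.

2.32

lx·mx: 0, 0.6741, 0.3139, 0.429, 0.1596, 0.1624 → R0 = 1.739
x·lx·mx: 0, 0.6741, 0.6278, 1.287, 0.6384, 0.812 → Σ = 4.0393
T = 4.0393 / 1.739 = 2.322772… → 2.32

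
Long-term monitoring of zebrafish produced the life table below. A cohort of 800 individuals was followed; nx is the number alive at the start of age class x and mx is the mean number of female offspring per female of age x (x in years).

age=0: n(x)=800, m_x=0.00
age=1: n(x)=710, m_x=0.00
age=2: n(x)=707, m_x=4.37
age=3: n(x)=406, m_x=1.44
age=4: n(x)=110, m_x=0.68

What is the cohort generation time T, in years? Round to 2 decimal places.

2.20

lx = nx/n0 = nx/800: 1, 0.8875, 0.88375, 0.5075, 0.1375
lx·mx: 0, 0, 3.861988…, 0.7308, 0.0935 → R0 = 4.686288…
x·lx·mx: 0, 0, 7.723975…, 2.1924, 0.374 → Σ = 10.290375…
T = 10.290375… / 4.686288… = 2.195848… → 2.20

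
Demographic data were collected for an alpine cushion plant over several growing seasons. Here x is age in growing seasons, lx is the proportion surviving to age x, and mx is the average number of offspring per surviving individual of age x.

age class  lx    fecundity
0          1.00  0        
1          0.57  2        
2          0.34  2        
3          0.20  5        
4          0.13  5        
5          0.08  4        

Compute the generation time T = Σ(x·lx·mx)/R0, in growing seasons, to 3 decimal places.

2.559

lx·mx: 0, 1.14, 0.68, 1, 0.65, 0.32 → R0 = 3.79
x·lx·mx: 0, 1.14, 1.36, 3, 2.6, 1.6 → Σ = 9.7
T = 9.7 / 3.79 = 2.559367… → 2.559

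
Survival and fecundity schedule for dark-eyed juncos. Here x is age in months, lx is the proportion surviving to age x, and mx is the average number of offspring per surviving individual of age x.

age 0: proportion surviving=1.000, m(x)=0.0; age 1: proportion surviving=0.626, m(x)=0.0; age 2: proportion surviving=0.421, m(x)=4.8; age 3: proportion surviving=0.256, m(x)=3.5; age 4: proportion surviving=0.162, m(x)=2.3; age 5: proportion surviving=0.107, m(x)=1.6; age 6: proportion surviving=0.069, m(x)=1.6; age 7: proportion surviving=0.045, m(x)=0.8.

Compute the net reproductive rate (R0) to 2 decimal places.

lx·mx by age: 0, 0, 2.0208, 0.896, 0.3726, 0.1712, 0.1104, 0.036
R0 = Σ lx·mx = 3.607 → 3.61

3.61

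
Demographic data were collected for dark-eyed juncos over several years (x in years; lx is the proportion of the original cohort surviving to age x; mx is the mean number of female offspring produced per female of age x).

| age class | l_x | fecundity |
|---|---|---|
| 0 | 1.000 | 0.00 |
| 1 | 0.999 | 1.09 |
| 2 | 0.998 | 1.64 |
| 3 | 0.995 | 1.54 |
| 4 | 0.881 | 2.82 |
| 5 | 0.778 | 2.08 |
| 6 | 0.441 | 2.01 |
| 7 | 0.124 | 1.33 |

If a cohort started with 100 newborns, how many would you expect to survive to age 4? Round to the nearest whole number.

Expected survivors = N0 · l_4 = 100 × 0.881 = 88.1 → 88

88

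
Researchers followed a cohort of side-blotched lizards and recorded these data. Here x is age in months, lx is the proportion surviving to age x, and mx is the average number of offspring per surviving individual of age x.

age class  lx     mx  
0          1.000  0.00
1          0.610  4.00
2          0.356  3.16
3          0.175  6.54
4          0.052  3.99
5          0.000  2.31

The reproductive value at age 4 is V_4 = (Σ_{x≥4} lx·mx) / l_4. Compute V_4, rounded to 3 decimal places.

3.990

lx·mx for x ≥ 4: 0.20748, 0 → sum = 0.20748
V_4 = 0.20748 / l_4 = 0.20748 / 0.052 = 3.99 → 3.990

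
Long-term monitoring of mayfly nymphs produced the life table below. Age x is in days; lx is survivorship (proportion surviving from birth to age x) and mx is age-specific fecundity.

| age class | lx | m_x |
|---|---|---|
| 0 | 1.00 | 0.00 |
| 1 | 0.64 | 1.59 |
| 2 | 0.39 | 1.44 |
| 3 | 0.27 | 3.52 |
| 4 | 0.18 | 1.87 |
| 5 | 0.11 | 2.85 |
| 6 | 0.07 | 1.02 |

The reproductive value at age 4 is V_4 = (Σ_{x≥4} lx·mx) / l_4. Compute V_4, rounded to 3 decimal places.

4.008

lx·mx for x ≥ 4: 0.3366, 0.3135, 0.0714 → sum = 0.7215
V_4 = 0.7215 / l_4 = 0.7215 / 0.18 = 4.008333… → 4.008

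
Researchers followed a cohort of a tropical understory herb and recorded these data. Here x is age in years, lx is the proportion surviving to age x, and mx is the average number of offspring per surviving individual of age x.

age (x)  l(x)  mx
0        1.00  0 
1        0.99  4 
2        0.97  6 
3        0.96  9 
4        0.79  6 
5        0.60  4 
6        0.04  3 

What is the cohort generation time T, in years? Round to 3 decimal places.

2.850

lx·mx: 0, 3.96, 5.82, 8.64, 4.74, 2.4, 0.12 → R0 = 25.68
x·lx·mx: 0, 3.96, 11.64, 25.92, 18.96, 12, 0.72 → Σ = 73.2
T = 73.2 / 25.68 = 2.850467… → 2.850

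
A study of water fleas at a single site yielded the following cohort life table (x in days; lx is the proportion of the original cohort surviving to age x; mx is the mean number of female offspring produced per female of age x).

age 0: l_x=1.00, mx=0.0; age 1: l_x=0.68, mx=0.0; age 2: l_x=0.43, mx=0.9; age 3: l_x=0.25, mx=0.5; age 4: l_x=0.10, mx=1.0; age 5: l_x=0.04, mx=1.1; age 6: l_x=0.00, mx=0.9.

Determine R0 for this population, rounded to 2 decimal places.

lx·mx by age: 0, 0, 0.387, 0.125, 0.1, 0.044, 0
R0 = Σ lx·mx = 0.656 → 0.66

0.66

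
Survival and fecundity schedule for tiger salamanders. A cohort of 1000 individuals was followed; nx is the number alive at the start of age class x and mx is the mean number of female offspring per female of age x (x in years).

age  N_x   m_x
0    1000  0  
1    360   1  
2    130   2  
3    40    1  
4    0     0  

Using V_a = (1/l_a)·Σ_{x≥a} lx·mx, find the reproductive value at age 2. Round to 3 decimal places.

lx = nx/n0 = nx/1000: 1, 0.36, 0.13, 0.04, 0
lx·mx for x ≥ 2: 0.26, 0.04, 0 → sum = 0.3
V_2 = 0.3 / l_2 = 0.3 / 0.13 = 2.307692… → 2.308

2.308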